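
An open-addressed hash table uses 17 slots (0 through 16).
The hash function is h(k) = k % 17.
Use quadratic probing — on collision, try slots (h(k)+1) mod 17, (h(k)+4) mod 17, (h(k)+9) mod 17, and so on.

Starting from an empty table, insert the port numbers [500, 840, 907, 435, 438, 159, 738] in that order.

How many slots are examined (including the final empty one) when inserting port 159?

Insert 500: h=7, slot 7 empty => index 7.
Insert 840: h=7, slot 7 occupied => index 8.
Insert 907: h=6, slot 6 empty => index 6.
Insert 435: h=10, slot 10 empty => index 10.
Insert 438: h=13, slot 13 empty => index 13.
Insert 159: h=6, slots 6,7,10 occupied => index 15.
Insert 738: h=7, slots 7,8 occupied => index 11.
Table: [_, _, _, _, _, _, 907, 500, 840, _, 435, 738, _, 438, _, 159, _]

4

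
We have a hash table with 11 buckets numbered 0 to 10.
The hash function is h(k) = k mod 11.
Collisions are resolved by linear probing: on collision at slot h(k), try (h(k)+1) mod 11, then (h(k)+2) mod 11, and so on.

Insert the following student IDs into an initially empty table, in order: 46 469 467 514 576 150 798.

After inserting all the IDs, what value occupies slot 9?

46: h=2 => slot 2
469: h=7 => slot 7
467: h=5 => slot 5
514: h=8 => slot 8
576: h=4 => slot 4
150: h=7, probe 7,8,9 => slot 9
798: h=6 => slot 6
Table: [_, _, 46, _, 576, 467, 798, 469, 514, 150, _]

150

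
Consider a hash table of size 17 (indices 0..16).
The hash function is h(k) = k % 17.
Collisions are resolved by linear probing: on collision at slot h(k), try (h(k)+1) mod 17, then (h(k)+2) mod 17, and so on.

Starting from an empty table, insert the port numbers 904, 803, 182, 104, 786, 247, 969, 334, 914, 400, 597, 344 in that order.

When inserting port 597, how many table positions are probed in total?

5

904 hashes to 3; slot 3 is free -> place at 3.
803 hashes to 4; slot 4 is free -> place at 4.
182 hashes to 12; slot 12 is free -> place at 12.
104 hashes to 2; slot 2 is free -> place at 2.
786 hashes to 4; 4 taken -> place at 5.
247 hashes to 9; slot 9 is free -> place at 9.
969 hashes to 0; slot 0 is free -> place at 0.
334 hashes to 11; slot 11 is free -> place at 11.
914 hashes to 13; slot 13 is free -> place at 13.
400 hashes to 9; 9 taken -> place at 10.
597 hashes to 2; 2,3,4,5 taken -> place at 6.
344 hashes to 4; 4,5,6 taken -> place at 7.
Table: [969, _, 104, 904, 803, 786, 597, 344, _, 247, 400, 334, 182, 914, _, _, _]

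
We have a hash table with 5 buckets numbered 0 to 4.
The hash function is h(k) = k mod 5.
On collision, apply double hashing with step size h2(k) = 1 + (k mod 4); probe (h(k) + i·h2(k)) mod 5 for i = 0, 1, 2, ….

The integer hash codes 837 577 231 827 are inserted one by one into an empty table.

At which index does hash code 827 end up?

837 hashes to 2; slot 2 is free → place at 2.
577 hashes to 2, h2=2; 2 taken → place at 4.
231 hashes to 1; slot 1 is free → place at 1.
827 hashes to 2, h2=4; 2,1 taken → place at 0.
Table: [827, 231, 837, ., 577]

0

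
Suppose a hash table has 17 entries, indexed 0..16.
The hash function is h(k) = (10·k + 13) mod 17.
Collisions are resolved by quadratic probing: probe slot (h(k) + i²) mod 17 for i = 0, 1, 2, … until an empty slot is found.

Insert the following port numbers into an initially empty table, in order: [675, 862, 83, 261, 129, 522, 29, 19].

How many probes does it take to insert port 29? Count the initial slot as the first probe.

4

675 hashes to 14; slot 14 is free -> place at 14.
862 hashes to 14; 14 taken -> place at 15.
83 hashes to 10; slot 10 is free -> place at 10.
261 hashes to 5; slot 5 is free -> place at 5.
129 hashes to 11; slot 11 is free -> place at 11.
522 hashes to 14; 14,15 taken -> place at 1.
29 hashes to 14; 14,15,1 taken -> place at 6.
19 hashes to 16; slot 16 is free -> place at 16.
Table: [_, 522, _, _, _, 261, 29, _, _, _, 83, 129, _, _, 675, 862, 19]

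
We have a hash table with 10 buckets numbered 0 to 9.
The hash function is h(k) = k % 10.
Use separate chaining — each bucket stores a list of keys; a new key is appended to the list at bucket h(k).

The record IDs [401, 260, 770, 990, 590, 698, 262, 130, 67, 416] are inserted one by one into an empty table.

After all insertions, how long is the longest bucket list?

5

Insert 401: h=1, bucket 1 empty → new chain.
Insert 260: h=0, bucket 0 empty → new chain.
Insert 770: h=0, bucket 0 nonempty → append to chain.
Insert 990: h=0, bucket 0 nonempty → append to chain.
Insert 590: h=0, bucket 0 nonempty → append to chain.
Insert 698: h=8, bucket 8 empty → new chain.
Insert 262: h=2, bucket 2 empty → new chain.
Insert 130: h=0, bucket 0 nonempty → append to chain.
Insert 67: h=7, bucket 7 empty → new chain.
Insert 416: h=6, bucket 6 empty → new chain.
Final buckets:
0: 260 -> 770 -> 990 -> 590 -> 130
1: 401
2: 262
3: -
4: -
5: -
6: 416
7: 67
8: 698
9: -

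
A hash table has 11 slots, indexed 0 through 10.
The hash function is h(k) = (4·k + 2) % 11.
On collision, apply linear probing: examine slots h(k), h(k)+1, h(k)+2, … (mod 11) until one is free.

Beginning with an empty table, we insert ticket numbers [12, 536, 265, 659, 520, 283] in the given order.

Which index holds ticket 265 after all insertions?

12: h=6 -> slot 6
536: h=1 -> slot 1
265: h=6, probe 6,7 -> slot 7
659: h=9 -> slot 9
520: h=3 -> slot 3
283: h=1, probe 1,2 -> slot 2
Table: [., 536, 283, 520, ., ., 12, 265, ., 659, .]

7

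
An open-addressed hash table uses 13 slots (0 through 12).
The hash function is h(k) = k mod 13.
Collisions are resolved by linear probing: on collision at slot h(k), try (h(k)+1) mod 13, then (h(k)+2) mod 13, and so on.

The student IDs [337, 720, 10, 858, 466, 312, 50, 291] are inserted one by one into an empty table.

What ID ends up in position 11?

337 hashes to 12; slot 12 is free → place at 12.
720 hashes to 5; slot 5 is free → place at 5.
10 hashes to 10; slot 10 is free → place at 10.
858 hashes to 0; slot 0 is free → place at 0.
466 hashes to 11; slot 11 is free → place at 11.
312 hashes to 0; 0 taken → place at 1.
50 hashes to 11; 11,12,0,1 taken → place at 2.
291 hashes to 5; 5 taken → place at 6.
Table: [858, 312, 50, -, -, 720, 291, -, -, -, 10, 466, 337]

466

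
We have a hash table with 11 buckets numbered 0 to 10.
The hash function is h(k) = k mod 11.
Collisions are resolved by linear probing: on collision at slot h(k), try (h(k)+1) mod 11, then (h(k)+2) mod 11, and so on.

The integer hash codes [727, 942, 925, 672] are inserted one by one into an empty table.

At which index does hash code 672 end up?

3

727 hashes to 1; slot 1 is free → place at 1.
942 hashes to 7; slot 7 is free → place at 7.
925 hashes to 1; 1 taken → place at 2.
672 hashes to 1; 1,2 taken → place at 3.
Table: [_, 727, 925, 672, _, _, _, 942, _, _, _]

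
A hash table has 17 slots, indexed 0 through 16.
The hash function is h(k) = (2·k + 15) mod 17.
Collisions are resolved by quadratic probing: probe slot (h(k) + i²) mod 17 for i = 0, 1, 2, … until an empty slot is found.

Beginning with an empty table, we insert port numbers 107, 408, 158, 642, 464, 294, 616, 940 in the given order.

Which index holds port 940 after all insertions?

107: h=8 → slot 8
408: h=15 → slot 15
158: h=8, probe 8,9 → slot 9
642: h=7 → slot 7
464: h=8, probe 8,9,12 → slot 12
294: h=8, probe 8,9,12,0 → slot 0
616: h=6 → slot 6
940: h=8, probe 8,9,12,0,7,16 → slot 16
Table: [294, ., ., ., ., ., 616, 642, 107, 158, ., ., 464, ., ., 408, 940]

16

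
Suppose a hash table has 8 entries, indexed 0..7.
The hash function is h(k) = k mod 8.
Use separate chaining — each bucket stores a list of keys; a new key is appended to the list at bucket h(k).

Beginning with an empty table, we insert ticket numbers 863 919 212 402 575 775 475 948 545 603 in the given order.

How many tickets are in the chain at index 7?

4

Insert 863: h=7, bucket 7 empty → new chain.
Insert 919: h=7, bucket 7 nonempty → append to chain.
Insert 212: h=4, bucket 4 empty → new chain.
Insert 402: h=2, bucket 2 empty → new chain.
Insert 575: h=7, bucket 7 nonempty → append to chain.
Insert 775: h=7, bucket 7 nonempty → append to chain.
Insert 475: h=3, bucket 3 empty → new chain.
Insert 948: h=4, bucket 4 nonempty → append to chain.
Insert 545: h=1, bucket 1 empty → new chain.
Insert 603: h=3, bucket 3 nonempty → append to chain.
Final buckets:
0: -
1: 545
2: 402
3: 475 -> 603
4: 212 -> 948
5: -
6: -
7: 863 -> 919 -> 575 -> 775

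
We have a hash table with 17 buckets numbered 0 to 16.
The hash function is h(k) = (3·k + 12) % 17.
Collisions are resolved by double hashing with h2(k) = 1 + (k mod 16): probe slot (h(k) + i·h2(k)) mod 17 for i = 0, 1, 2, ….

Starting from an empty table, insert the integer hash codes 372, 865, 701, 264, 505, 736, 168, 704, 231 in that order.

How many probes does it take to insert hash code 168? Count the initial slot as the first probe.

Insert 372: h=6, slot 6 empty → index 6.
Insert 865: h=6, h2=2, slot 6 occupied → index 8.
Insert 701: h=7, slot 7 empty → index 7.
Insert 264: h=5, slot 5 empty → index 5.
Insert 505: h=14, slot 14 empty → index 14.
Insert 736: h=10, slot 10 empty → index 10.
Insert 168: h=6, h2=9, slot 6 occupied → index 15.
Insert 704: h=16, slot 16 empty → index 16.
Insert 231: h=8, h2=8, slots 8,16,7,15,6,14,5 occupied → index 13.
Table: [-, -, -, -, -, 264, 372, 701, 865, -, 736, -, -, 231, 505, 168, 704]

2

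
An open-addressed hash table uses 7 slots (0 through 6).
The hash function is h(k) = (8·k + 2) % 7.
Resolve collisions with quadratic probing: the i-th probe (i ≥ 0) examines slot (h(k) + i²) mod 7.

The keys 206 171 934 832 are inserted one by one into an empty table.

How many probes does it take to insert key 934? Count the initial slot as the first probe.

Insert 206: h=5, slot 5 empty => index 5.
Insert 171: h=5, slot 5 occupied => index 6.
Insert 934: h=5, slots 5,6 occupied => index 2.
Insert 832: h=1, slot 1 empty => index 1.
Table: [∅, 832, 934, ∅, ∅, 206, 171]

3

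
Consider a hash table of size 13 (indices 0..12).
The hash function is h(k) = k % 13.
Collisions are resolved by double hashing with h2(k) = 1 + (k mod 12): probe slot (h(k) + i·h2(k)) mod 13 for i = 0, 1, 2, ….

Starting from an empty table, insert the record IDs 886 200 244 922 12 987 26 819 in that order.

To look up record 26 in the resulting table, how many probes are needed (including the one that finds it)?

886 hashes to 2; slot 2 is free => place at 2.
200 hashes to 5; slot 5 is free => place at 5.
244 hashes to 10; slot 10 is free => place at 10.
922 hashes to 12; slot 12 is free => place at 12.
12 hashes to 12, h2=1; 12 taken => place at 0.
987 hashes to 12, h2=4; 12 taken => place at 3.
26 hashes to 0, h2=3; 0,3 taken => place at 6.
819 hashes to 0, h2=4; 0 taken => place at 4.
Table: [12, -, 886, 987, 819, 200, 26, -, -, -, 244, -, 922]
Lookup 26: h=0, h2=3, probe 0,3,6 → found at 6.

3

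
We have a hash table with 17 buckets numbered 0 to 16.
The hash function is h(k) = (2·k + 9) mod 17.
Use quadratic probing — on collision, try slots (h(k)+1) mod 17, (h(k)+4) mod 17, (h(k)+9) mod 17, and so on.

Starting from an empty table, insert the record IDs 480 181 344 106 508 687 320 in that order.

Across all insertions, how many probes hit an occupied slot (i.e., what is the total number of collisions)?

3

480 hashes to 0; slot 0 is free → place at 0.
181 hashes to 14; slot 14 is free → place at 14.
344 hashes to 0; 0 taken → place at 1.
106 hashes to 0; 0,1 taken → place at 4.
508 hashes to 5; slot 5 is free → place at 5.
687 hashes to 6; slot 6 is free → place at 6.
320 hashes to 3; slot 3 is free → place at 3.
Table: [480, 344, —, 320, 106, 508, 687, —, —, —, —, —, —, —, 181, —, —]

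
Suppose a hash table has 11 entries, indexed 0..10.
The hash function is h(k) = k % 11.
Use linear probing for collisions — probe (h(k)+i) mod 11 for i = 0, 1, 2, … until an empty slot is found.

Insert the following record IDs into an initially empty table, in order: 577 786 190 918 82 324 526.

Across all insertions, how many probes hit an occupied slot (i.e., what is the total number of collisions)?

Insert 577: h=5, slot 5 empty => index 5.
Insert 786: h=5, slot 5 occupied => index 6.
Insert 190: h=3, slot 3 empty => index 3.
Insert 918: h=5, slots 5,6 occupied => index 7.
Insert 82: h=5, slots 5,6,7 occupied => index 8.
Insert 324: h=5, slots 5,6,7,8 occupied => index 9.
Insert 526: h=9, slot 9 occupied => index 10.
Table: [., ., ., 190, ., 577, 786, 918, 82, 324, 526]

11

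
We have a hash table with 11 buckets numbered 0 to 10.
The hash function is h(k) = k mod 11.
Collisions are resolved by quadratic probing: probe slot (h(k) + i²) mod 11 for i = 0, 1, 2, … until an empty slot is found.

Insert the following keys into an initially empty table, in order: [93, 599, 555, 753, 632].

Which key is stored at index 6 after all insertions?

599

93 hashes to 5; slot 5 is free -> place at 5.
599 hashes to 5; 5 taken -> place at 6.
555 hashes to 5; 5,6 taken -> place at 9.
753 hashes to 5; 5,6,9 taken -> place at 3.
632 hashes to 5; 5,6,9,3 taken -> place at 10.
Table: [_, _, _, 753, _, 93, 599, _, _, 555, 632]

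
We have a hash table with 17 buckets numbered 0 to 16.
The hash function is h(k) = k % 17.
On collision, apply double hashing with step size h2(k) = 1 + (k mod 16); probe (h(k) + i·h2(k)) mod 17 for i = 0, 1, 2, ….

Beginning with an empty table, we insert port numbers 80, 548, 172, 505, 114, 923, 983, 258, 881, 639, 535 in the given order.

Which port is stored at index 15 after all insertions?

Insert 80: h=12, slot 12 empty => index 12.
Insert 548: h=4, slot 4 empty => index 4.
Insert 172: h=2, slot 2 empty => index 2.
Insert 505: h=12, h2=10, slot 12 occupied => index 5.
Insert 114: h=12, h2=3, slot 12 occupied => index 15.
Insert 923: h=5, h2=12, slot 5 occupied => index 0.
Insert 983: h=14, slot 14 empty => index 14.
Insert 258: h=3, slot 3 empty => index 3.
Insert 881: h=14, h2=2, slot 14 occupied => index 16.
Insert 639: h=10, slot 10 empty => index 10.
Insert 535: h=8, slot 8 empty => index 8.
Table: [923, _, 172, 258, 548, 505, _, _, 535, _, 639, _, 80, _, 983, 114, 881]

114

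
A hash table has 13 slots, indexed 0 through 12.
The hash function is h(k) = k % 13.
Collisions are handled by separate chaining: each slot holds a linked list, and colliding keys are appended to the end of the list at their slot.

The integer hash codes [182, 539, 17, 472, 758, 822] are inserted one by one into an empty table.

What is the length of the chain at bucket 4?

182 -> bucket 0
539 -> bucket 6
17 -> bucket 4
472 -> bucket 4 (collision)
758 -> bucket 4 (collision)
822 -> bucket 3
Final buckets:
0: 182
1: .
2: .
3: 822
4: 17 -> 472 -> 758
5: .
6: 539
7: .
8: .
9: .
10: .
11: .
12: .

3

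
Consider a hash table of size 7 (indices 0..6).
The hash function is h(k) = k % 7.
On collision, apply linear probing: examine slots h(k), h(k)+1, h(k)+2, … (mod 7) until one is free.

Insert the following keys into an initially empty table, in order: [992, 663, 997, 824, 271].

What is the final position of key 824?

0

Insert 992: h=5, slot 5 empty => index 5.
Insert 663: h=5, slot 5 occupied => index 6.
Insert 997: h=3, slot 3 empty => index 3.
Insert 824: h=5, slots 5,6 occupied => index 0.
Insert 271: h=5, slots 5,6,0 occupied => index 1.
Table: [824, 271, _, 997, _, 992, 663]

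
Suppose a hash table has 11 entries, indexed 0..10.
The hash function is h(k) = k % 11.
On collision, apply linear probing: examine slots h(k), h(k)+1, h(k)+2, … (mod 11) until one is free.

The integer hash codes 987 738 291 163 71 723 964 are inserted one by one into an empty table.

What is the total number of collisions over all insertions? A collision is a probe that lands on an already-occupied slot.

3

987 hashes to 8; slot 8 is free -> place at 8.
738 hashes to 1; slot 1 is free -> place at 1.
291 hashes to 5; slot 5 is free -> place at 5.
163 hashes to 9; slot 9 is free -> place at 9.
71 hashes to 5; 5 taken -> place at 6.
723 hashes to 8; 8,9 taken -> place at 10.
964 hashes to 7; slot 7 is free -> place at 7.
Table: [_, 738, _, _, _, 291, 71, 964, 987, 163, 723]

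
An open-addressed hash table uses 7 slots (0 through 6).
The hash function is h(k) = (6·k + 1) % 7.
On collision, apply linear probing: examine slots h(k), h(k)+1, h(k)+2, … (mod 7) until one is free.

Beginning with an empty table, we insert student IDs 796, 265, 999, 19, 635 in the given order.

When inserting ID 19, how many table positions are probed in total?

3

Insert 796: h=3, slot 3 empty -> index 3.
Insert 265: h=2, slot 2 empty -> index 2.
Insert 999: h=3, slot 3 occupied -> index 4.
Insert 19: h=3, slots 3,4 occupied -> index 5.
Insert 635: h=3, slots 3,4,5 occupied -> index 6.
Table: [—, —, 265, 796, 999, 19, 635]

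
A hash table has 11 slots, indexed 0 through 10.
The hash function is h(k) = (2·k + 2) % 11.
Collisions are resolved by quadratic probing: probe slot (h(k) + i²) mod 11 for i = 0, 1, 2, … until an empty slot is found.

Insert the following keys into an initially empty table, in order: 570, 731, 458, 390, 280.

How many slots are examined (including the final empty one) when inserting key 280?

Insert 570: h=9, slot 9 empty => index 9.
Insert 731: h=1, slot 1 empty => index 1.
Insert 458: h=5, slot 5 empty => index 5.
Insert 390: h=1, slot 1 occupied => index 2.
Insert 280: h=1, slots 1,2,5 occupied => index 10.
Table: [., 731, 390, ., ., 458, ., ., ., 570, 280]

4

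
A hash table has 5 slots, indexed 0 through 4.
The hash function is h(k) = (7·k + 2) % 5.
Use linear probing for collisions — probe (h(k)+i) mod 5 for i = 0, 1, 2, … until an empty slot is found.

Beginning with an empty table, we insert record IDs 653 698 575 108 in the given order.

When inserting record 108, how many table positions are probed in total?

3

653 hashes to 3; slot 3 is free -> place at 3.
698 hashes to 3; 3 taken -> place at 4.
575 hashes to 2; slot 2 is free -> place at 2.
108 hashes to 3; 3,4 taken -> place at 0.
Table: [108, ∅, 575, 653, 698]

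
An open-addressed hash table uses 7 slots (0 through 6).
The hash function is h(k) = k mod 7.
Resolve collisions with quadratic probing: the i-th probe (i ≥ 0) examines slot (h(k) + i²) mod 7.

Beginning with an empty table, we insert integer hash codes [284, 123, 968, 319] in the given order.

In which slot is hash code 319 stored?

284 hashes to 4; slot 4 is free → place at 4.
123 hashes to 4; 4 taken → place at 5.
968 hashes to 2; slot 2 is free → place at 2.
319 hashes to 4; 4,5 taken → place at 1.
Table: [., 319, 968, ., 284, 123, .]

1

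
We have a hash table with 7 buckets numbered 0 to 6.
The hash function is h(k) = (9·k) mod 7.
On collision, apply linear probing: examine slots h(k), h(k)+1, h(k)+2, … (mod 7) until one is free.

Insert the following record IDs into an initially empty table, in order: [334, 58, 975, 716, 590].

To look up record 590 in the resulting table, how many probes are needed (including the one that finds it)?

Insert 334: h=3, slot 3 empty -> index 3.
Insert 58: h=4, slot 4 empty -> index 4.
Insert 975: h=4, slot 4 occupied -> index 5.
Insert 716: h=4, slots 4,5 occupied -> index 6.
Insert 590: h=4, slots 4,5,6 occupied -> index 0.
Table: [590, —, —, 334, 58, 975, 716]
Lookup 590: h=4, probe 4,5,6,0 → found at 0.

4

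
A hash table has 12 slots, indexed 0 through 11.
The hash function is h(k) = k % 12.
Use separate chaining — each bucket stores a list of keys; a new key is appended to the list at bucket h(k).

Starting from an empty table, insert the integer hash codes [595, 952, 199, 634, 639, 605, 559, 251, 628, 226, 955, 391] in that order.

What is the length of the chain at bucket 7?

595 -> bucket 7
952 -> bucket 4
199 -> bucket 7 (collision)
634 -> bucket 10
639 -> bucket 3
605 -> bucket 5
559 -> bucket 7 (collision)
251 -> bucket 11
628 -> bucket 4 (collision)
226 -> bucket 10 (collision)
955 -> bucket 7 (collision)
391 -> bucket 7 (collision)
Final buckets:
0: —
1: —
2: —
3: 639
4: 952 -> 628
5: 605
6: —
7: 595 -> 199 -> 559 -> 955 -> 391
8: —
9: —
10: 634 -> 226
11: 251

5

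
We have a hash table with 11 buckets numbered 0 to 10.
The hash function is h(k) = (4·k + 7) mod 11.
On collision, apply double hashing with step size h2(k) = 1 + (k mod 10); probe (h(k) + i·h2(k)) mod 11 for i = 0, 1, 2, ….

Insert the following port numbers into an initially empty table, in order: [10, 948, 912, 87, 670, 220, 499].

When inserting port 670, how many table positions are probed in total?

3

Insert 10: h=3, slot 3 empty → index 3.
Insert 948: h=4, slot 4 empty → index 4.
Insert 912: h=3, h2=3, slot 3 occupied → index 6.
Insert 87: h=3, h2=8, slot 3 occupied → index 0.
Insert 670: h=3, h2=1, slots 3,4 occupied → index 5.
Insert 220: h=7, slot 7 empty → index 7.
Insert 499: h=1, slot 1 empty → index 1.
Table: [87, 499, —, 10, 948, 670, 912, 220, —, —, —]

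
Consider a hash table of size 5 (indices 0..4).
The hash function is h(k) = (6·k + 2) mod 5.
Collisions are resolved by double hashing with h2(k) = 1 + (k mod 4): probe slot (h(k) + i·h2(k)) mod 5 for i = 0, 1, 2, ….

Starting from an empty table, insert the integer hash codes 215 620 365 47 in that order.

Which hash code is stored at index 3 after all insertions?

215: h=2 => slot 2
620: h=2, h2=1, probe 2,3 => slot 3
365: h=2, h2=2, probe 2,4 => slot 4
47: h=4, h2=4, probe 4,3,2,1 => slot 1
Table: [—, 47, 215, 620, 365]

620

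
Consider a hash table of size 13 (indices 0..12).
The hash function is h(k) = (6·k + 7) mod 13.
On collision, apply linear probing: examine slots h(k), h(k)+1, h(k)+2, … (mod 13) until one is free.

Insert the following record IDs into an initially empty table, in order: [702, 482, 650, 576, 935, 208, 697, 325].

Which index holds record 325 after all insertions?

702 hashes to 7; slot 7 is free => place at 7.
482 hashes to 0; slot 0 is free => place at 0.
650 hashes to 7; 7 taken => place at 8.
576 hashes to 5; slot 5 is free => place at 5.
935 hashes to 1; slot 1 is free => place at 1.
208 hashes to 7; 7,8 taken => place at 9.
697 hashes to 3; slot 3 is free => place at 3.
325 hashes to 7; 7,8,9 taken => place at 10.
Table: [482, 935, _, 697, _, 576, _, 702, 650, 208, 325, _, _]

10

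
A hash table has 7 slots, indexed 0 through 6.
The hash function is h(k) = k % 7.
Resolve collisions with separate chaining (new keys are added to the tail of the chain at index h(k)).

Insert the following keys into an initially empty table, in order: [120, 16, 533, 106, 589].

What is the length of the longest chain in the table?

4

120 -> bucket 1
16 -> bucket 2
533 -> bucket 1 (collision)
106 -> bucket 1 (collision)
589 -> bucket 1 (collision)
Final buckets:
0: _
1: 120 -> 533 -> 106 -> 589
2: 16
3: _
4: _
5: _
6: _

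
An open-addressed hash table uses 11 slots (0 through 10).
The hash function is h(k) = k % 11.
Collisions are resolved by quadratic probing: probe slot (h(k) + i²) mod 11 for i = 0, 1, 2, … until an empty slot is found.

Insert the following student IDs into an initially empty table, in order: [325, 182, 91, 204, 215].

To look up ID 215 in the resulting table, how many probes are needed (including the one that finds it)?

4

Insert 325: h=6, slot 6 empty => index 6.
Insert 182: h=6, slot 6 occupied => index 7.
Insert 91: h=3, slot 3 empty => index 3.
Insert 204: h=6, slots 6,7 occupied => index 10.
Insert 215: h=6, slots 6,7,10 occupied => index 4.
Table: [_, _, _, 91, 215, _, 325, 182, _, _, 204]
Lookup 215: h=6, probe 6,7,10,4 → found at 4.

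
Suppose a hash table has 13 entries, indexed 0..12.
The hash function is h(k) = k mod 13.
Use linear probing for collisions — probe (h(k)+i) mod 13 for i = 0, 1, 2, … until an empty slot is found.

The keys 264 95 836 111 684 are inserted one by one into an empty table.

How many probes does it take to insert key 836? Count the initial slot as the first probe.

264 hashes to 4; slot 4 is free -> place at 4.
95 hashes to 4; 4 taken -> place at 5.
836 hashes to 4; 4,5 taken -> place at 6.
111 hashes to 7; slot 7 is free -> place at 7.
684 hashes to 8; slot 8 is free -> place at 8.
Table: [∅, ∅, ∅, ∅, 264, 95, 836, 111, 684, ∅, ∅, ∅, ∅]

3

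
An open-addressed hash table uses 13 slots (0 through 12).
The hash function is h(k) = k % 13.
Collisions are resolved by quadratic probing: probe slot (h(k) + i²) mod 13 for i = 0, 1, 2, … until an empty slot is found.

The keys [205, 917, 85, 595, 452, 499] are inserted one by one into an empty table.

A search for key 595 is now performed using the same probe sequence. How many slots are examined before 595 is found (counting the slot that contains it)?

2

205 hashes to 10; slot 10 is free => place at 10.
917 hashes to 7; slot 7 is free => place at 7.
85 hashes to 7; 7 taken => place at 8.
595 hashes to 10; 10 taken => place at 11.
452 hashes to 10; 10,11 taken => place at 1.
499 hashes to 5; slot 5 is free => place at 5.
Table: [_, 452, _, _, _, 499, _, 917, 85, _, 205, 595, _]
Lookup 595: h=10, probe 10,11 → found at 11.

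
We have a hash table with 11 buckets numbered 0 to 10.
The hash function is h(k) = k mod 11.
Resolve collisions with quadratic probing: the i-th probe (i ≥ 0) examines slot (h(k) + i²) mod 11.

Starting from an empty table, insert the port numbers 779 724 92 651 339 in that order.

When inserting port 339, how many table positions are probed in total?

779: h=9 → slot 9
724: h=9, probe 9,10 → slot 10
92: h=4 → slot 4
651: h=2 → slot 2
339: h=9, probe 9,10,2,7 → slot 7
Table: [-, -, 651, -, 92, -, -, 339, -, 779, 724]

4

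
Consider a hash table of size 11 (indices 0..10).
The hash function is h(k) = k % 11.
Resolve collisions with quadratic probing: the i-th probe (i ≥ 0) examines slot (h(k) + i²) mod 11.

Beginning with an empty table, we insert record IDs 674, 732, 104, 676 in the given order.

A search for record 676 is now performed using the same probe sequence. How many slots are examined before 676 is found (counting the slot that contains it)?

3

674: h=3 => slot 3
732: h=6 => slot 6
104: h=5 => slot 5
676: h=5, probe 5,6,9 => slot 9
Table: [—, —, —, 674, —, 104, 732, —, —, 676, —]
Lookup 676: h=5, probe 5,6,9 → found at 9.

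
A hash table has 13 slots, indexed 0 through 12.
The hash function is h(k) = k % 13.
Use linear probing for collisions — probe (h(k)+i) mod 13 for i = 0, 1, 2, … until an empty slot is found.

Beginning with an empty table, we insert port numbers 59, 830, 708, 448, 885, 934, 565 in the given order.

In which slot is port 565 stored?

9

59 hashes to 7; slot 7 is free → place at 7.
830 hashes to 11; slot 11 is free → place at 11.
708 hashes to 6; slot 6 is free → place at 6.
448 hashes to 6; 6,7 taken → place at 8.
885 hashes to 1; slot 1 is free → place at 1.
934 hashes to 11; 11 taken → place at 12.
565 hashes to 6; 6,7,8 taken → place at 9.
Table: [., 885, ., ., ., ., 708, 59, 448, 565, ., 830, 934]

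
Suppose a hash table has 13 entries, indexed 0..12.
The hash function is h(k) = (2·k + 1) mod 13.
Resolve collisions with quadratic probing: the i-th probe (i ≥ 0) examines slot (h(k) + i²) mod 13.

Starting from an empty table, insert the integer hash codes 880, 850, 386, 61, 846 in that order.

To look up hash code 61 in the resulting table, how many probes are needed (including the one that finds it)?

880: h=6 → slot 6
850: h=11 → slot 11
386: h=6, probe 6,7 → slot 7
61: h=6, probe 6,7,10 → slot 10
846: h=3 → slot 3
Table: [-, -, -, 846, -, -, 880, 386, -, -, 61, 850, -]
Lookup 61: h=6, probe 6,7,10 → found at 10.

3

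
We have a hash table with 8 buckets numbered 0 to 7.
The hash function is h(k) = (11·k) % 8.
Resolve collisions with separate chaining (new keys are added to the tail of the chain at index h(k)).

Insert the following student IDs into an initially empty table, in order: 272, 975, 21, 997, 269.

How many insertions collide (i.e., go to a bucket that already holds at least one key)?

Insert 272: h=0, bucket 0 empty → new chain.
Insert 975: h=5, bucket 5 empty → new chain.
Insert 21: h=7, bucket 7 empty → new chain.
Insert 997: h=7, bucket 7 nonempty → append to chain.
Insert 269: h=7, bucket 7 nonempty → append to chain.
Final buckets:
0: 272
1: .
2: .
3: .
4: .
5: 975
6: .
7: 21 -> 997 -> 269

2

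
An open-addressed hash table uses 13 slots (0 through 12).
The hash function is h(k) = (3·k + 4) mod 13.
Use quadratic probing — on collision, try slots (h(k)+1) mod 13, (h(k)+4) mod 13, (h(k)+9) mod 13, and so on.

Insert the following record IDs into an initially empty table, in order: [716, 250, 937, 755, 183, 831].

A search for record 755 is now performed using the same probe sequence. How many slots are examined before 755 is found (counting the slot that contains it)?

3

Insert 716: h=7, slot 7 empty => index 7.
Insert 250: h=0, slot 0 empty => index 0.
Insert 937: h=7, slot 7 occupied => index 8.
Insert 755: h=7, slots 7,8 occupied => index 11.
Insert 183: h=7, slots 7,8,11 occupied => index 3.
Insert 831: h=1, slot 1 empty => index 1.
Table: [250, 831, ∅, 183, ∅, ∅, ∅, 716, 937, ∅, ∅, 755, ∅]
Lookup 755: h=7, probe 7,8,11 → found at 11.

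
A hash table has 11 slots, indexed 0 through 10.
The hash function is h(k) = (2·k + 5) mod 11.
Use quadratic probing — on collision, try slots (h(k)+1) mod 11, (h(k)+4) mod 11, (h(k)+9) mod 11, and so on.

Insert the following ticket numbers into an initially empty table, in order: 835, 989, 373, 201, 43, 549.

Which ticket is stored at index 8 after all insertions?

835: h=3 → slot 3
989: h=3, probe 3,4 → slot 4
373: h=3, probe 3,4,7 → slot 7
201: h=0 → slot 0
43: h=3, probe 3,4,7,1 → slot 1
549: h=3, probe 3,4,7,1,8 → slot 8
Table: [201, 43, _, 835, 989, _, _, 373, 549, _, _]

549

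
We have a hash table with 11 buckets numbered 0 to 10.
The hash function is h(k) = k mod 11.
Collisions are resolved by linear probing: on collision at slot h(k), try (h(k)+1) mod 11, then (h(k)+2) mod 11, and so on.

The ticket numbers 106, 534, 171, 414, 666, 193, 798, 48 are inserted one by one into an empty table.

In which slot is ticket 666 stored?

Insert 106: h=7, slot 7 empty => index 7.
Insert 534: h=6, slot 6 empty => index 6.
Insert 171: h=6, slots 6,7 occupied => index 8.
Insert 414: h=7, slots 7,8 occupied => index 9.
Insert 666: h=6, slots 6,7,8,9 occupied => index 10.
Insert 193: h=6, slots 6,7,8,9,10 occupied => index 0.
Insert 798: h=6, slots 6,7,8,9,10,0 occupied => index 1.
Insert 48: h=4, slot 4 empty => index 4.
Table: [193, 798, ∅, ∅, 48, ∅, 534, 106, 171, 414, 666]

10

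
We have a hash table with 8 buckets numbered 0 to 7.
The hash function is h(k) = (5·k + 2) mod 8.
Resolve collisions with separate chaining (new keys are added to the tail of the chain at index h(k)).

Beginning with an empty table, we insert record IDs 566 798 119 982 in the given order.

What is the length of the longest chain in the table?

Insert 566: h=0, bucket 0 empty → new chain.
Insert 798: h=0, bucket 0 nonempty → append to chain.
Insert 119: h=5, bucket 5 empty → new chain.
Insert 982: h=0, bucket 0 nonempty → append to chain.
Final buckets:
0: 566 -> 798 -> 982
1: -
2: -
3: -
4: -
5: 119
6: -
7: -

3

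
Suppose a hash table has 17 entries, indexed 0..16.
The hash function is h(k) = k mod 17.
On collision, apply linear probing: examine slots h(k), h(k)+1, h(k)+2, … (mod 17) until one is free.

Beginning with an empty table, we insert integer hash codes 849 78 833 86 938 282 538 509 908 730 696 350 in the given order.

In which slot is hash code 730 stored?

849 hashes to 16; slot 16 is free → place at 16.
78 hashes to 10; slot 10 is free → place at 10.
833 hashes to 0; slot 0 is free → place at 0.
86 hashes to 1; slot 1 is free → place at 1.
938 hashes to 3; slot 3 is free → place at 3.
282 hashes to 10; 10 taken → place at 11.
538 hashes to 11; 11 taken → place at 12.
509 hashes to 16; 16,0,1 taken → place at 2.
908 hashes to 7; slot 7 is free → place at 7.
730 hashes to 16; 16,0,1,2,3 taken → place at 4.
696 hashes to 16; 16,0,1,2,3,4 taken → place at 5.
350 hashes to 10; 10,11,12 taken → place at 13.
Table: [833, 86, 509, 938, 730, 696, -, 908, -, -, 78, 282, 538, 350, -, -, 849]

4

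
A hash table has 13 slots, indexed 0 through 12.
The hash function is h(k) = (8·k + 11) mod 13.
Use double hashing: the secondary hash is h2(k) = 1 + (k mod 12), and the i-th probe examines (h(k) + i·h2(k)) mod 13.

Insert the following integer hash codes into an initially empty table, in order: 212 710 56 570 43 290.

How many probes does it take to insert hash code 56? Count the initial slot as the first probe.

212 hashes to 4; slot 4 is free => place at 4.
710 hashes to 10; slot 10 is free => place at 10.
56 hashes to 4, h2=9; 4 taken => place at 0.
570 hashes to 8; slot 8 is free => place at 8.
43 hashes to 4, h2=8; 4 taken => place at 12.
290 hashes to 4, h2=3; 4 taken => place at 7.
Table: [56, _, _, _, 212, _, _, 290, 570, _, 710, _, 43]

2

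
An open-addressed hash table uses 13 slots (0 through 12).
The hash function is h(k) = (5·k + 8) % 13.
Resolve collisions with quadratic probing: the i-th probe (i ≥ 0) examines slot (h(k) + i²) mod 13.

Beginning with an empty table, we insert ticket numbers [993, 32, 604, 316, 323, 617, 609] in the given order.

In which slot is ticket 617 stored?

3

993 hashes to 7; slot 7 is free -> place at 7.
32 hashes to 12; slot 12 is free -> place at 12.
604 hashes to 12; 12 taken -> place at 0.
316 hashes to 2; slot 2 is free -> place at 2.
323 hashes to 11; slot 11 is free -> place at 11.
617 hashes to 12; 12,0 taken -> place at 3.
609 hashes to 11; 11,12,2,7 taken -> place at 1.
Table: [604, 609, 316, 617, ∅, ∅, ∅, 993, ∅, ∅, ∅, 323, 32]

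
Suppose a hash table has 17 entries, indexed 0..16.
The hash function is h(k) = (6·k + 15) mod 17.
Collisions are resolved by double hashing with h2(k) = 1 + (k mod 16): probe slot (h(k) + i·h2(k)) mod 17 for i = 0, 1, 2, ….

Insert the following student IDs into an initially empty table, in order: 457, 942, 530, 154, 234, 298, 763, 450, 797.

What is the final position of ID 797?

Insert 457: h=3, slot 3 empty → index 3.
Insert 942: h=6, slot 6 empty → index 6.
Insert 530: h=16, slot 16 empty → index 16.
Insert 154: h=4, slot 4 empty → index 4.
Insert 234: h=8, slot 8 empty → index 8.
Insert 298: h=1, slot 1 empty → index 1.
Insert 763: h=3, h2=12, slot 3 occupied → index 15.
Insert 450: h=12, slot 12 empty → index 12.
Insert 797: h=3, h2=14, slot 3 occupied → index 0.
Table: [797, 298, -, 457, 154, -, 942, -, 234, -, -, -, 450, -, -, 763, 530]

0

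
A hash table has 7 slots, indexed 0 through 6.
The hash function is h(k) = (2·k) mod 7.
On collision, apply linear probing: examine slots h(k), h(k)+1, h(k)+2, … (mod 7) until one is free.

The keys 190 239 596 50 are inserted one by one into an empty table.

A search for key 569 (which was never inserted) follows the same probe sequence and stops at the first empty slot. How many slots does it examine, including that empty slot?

3

Insert 190: h=2, slot 2 empty → index 2.
Insert 239: h=2, slot 2 occupied → index 3.
Insert 596: h=2, slots 2,3 occupied → index 4.
Insert 50: h=2, slots 2,3,4 occupied → index 5.
Table: [_, _, 190, 239, 596, 50, _]
Lookup 569: h=4, probe 4,5,6 → slot 6 empty, not found.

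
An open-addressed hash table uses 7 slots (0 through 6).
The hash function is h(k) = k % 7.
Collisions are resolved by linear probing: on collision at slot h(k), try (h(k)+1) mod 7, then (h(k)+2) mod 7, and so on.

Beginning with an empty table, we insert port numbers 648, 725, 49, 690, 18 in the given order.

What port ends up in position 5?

725

648 hashes to 4; slot 4 is free => place at 4.
725 hashes to 4; 4 taken => place at 5.
49 hashes to 0; slot 0 is free => place at 0.
690 hashes to 4; 4,5 taken => place at 6.
18 hashes to 4; 4,5,6,0 taken => place at 1.
Table: [49, 18, _, _, 648, 725, 690]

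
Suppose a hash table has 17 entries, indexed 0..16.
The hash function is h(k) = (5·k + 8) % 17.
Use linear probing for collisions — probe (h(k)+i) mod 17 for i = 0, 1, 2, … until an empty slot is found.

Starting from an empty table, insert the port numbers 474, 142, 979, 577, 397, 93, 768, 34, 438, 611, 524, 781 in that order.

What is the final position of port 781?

12

474 hashes to 15; slot 15 is free -> place at 15.
142 hashes to 4; slot 4 is free -> place at 4.
979 hashes to 7; slot 7 is free -> place at 7.
577 hashes to 3; slot 3 is free -> place at 3.
397 hashes to 4; 4 taken -> place at 5.
93 hashes to 14; slot 14 is free -> place at 14.
768 hashes to 6; slot 6 is free -> place at 6.
34 hashes to 8; slot 8 is free -> place at 8.
438 hashes to 5; 5,6,7,8 taken -> place at 9.
611 hashes to 3; 3,4,5,6,7,8,9 taken -> place at 10.
524 hashes to 10; 10 taken -> place at 11.
781 hashes to 3; 3,4,5,6,7,8,9,10,11 taken -> place at 12.
Table: [-, -, -, 577, 142, 397, 768, 979, 34, 438, 611, 524, 781, -, 93, 474, -]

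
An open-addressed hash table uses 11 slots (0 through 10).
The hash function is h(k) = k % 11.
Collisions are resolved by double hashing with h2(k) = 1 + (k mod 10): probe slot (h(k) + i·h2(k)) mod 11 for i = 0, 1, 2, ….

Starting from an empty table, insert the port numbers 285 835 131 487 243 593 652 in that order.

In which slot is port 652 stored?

6

285: h=10 -> slot 10
835: h=10, h2=6, probe 10,5 -> slot 5
131: h=10, h2=2, probe 10,1 -> slot 1
487: h=3 -> slot 3
243: h=1, h2=4, probe 1,5,9 -> slot 9
593: h=10, h2=4, probe 10,3,7 -> slot 7
652: h=3, h2=3, probe 3,6 -> slot 6
Table: [., 131, ., 487, ., 835, 652, 593, ., 243, 285]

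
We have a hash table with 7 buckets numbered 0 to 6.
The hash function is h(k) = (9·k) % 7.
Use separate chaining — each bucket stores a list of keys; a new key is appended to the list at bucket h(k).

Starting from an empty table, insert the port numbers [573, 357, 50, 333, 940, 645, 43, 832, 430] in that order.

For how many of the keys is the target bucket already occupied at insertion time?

3

Insert 573: h=5, bucket 5 empty → new chain.
Insert 357: h=0, bucket 0 empty → new chain.
Insert 50: h=2, bucket 2 empty → new chain.
Insert 333: h=1, bucket 1 empty → new chain.
Insert 940: h=4, bucket 4 empty → new chain.
Insert 645: h=2, bucket 2 nonempty → append to chain.
Insert 43: h=2, bucket 2 nonempty → append to chain.
Insert 832: h=5, bucket 5 nonempty → append to chain.
Insert 430: h=6, bucket 6 empty → new chain.
Final buckets:
0: 357
1: 333
2: 50 -> 645 -> 43
3: .
4: 940
5: 573 -> 832
6: 430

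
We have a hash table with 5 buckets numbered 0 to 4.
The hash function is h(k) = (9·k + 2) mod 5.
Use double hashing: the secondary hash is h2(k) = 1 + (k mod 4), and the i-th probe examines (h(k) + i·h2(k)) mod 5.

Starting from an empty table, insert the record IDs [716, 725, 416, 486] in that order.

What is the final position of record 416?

716 hashes to 1; slot 1 is free → place at 1.
725 hashes to 2; slot 2 is free → place at 2.
416 hashes to 1, h2=1; 1,2 taken → place at 3.
486 hashes to 1, h2=3; 1 taken → place at 4.
Table: [-, 716, 725, 416, 486]

3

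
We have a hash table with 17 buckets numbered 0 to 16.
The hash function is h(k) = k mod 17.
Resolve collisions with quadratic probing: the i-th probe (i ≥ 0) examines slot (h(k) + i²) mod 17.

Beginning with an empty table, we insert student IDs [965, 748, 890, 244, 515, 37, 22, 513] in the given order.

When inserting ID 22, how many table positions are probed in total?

3

Insert 965: h=13, slot 13 empty -> index 13.
Insert 748: h=0, slot 0 empty -> index 0.
Insert 890: h=6, slot 6 empty -> index 6.
Insert 244: h=6, slot 6 occupied -> index 7.
Insert 515: h=5, slot 5 empty -> index 5.
Insert 37: h=3, slot 3 empty -> index 3.
Insert 22: h=5, slots 5,6 occupied -> index 9.
Insert 513: h=3, slot 3 occupied -> index 4.
Table: [748, -, -, 37, 513, 515, 890, 244, -, 22, -, -, -, 965, -, -, -]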